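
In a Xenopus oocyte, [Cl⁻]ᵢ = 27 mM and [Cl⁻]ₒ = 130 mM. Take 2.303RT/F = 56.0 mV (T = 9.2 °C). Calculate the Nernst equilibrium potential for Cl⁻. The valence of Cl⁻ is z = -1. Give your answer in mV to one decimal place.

-38.2 mV

E = (56.0/z) · log₁₀([Cl⁻]_out/[Cl⁻]_in) with z = -1.
For an anion, dividing by z = -1 reverses the sign.
= (56.0/-1) · log₁₀(130/27) = -56.00 · log₁₀(4.815)
= -56.00 · (0.6826) = -38.22 mV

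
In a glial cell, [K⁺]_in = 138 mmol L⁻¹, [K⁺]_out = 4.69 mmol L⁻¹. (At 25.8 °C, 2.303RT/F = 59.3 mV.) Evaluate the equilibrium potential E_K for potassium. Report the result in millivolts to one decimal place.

-87.1 mV

E = (59.3/z) · log₁₀([K⁺]_out/[K⁺]_in) with z = +1.
= (59.3/1) · log₁₀(4.69/138) = 59.30 · log₁₀(0.03399)
= 59.30 · (-1.4687) = -87.09 mV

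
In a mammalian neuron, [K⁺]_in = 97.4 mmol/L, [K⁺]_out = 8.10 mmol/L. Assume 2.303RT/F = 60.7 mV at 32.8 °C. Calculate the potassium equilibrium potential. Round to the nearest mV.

-66 mV

E = (60.7/z) · log₁₀([K⁺]_out/[K⁺]_in) with z = +1.
= (60.7/1) · log₁₀(8.10/97.4) = 60.70 · log₁₀(0.08316)
= 60.70 · (-1.0801) = -65.56 mV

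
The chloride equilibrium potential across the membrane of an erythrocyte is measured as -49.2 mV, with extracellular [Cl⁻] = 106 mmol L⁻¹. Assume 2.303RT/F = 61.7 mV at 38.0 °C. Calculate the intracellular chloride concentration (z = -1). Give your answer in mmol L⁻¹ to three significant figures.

Nernst: E = (61.7/-1) · log₁₀([out]/[in]), so log₁₀([out]/[in]) = -49.2 × -1 / 61.7 = 0.7974.
[out]/[in] = 10^(0.7974) = 6.272.
[in] = 106 / 6.272 = 16.9 mmol L⁻¹.

16.9 mmol L⁻¹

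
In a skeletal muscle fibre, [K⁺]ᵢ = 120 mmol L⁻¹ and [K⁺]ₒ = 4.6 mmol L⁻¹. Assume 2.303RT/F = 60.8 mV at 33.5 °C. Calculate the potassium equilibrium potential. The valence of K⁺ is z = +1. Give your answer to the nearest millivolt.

E = (60.8/z) · log₁₀([K⁺]_out/[K⁺]_in) with z = +1.
= (60.8/1) · log₁₀(4.6/120) = 60.80 · log₁₀(0.03833)
= 60.80 · (-1.4164) = -86.12 mV

-86 mV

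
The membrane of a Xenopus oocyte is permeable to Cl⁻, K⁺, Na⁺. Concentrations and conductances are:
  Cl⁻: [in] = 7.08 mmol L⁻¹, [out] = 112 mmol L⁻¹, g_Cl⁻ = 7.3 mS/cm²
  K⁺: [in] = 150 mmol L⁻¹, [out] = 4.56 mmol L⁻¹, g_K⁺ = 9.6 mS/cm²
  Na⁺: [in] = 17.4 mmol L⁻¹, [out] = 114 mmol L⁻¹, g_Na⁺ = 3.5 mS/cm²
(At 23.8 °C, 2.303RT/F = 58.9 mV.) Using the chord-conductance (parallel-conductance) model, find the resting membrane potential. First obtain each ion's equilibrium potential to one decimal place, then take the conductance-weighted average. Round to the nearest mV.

E_Cl⁻ = (58.9/-1)·log₁₀(112/7.08) = -70.6 mV
E_K⁺ = (58.9/1)·log₁₀(4.56/150) = -89.4 mV
E_Na⁺ = (58.9/1)·log₁₀(114/17.4) = 48.1 mV
Vm = (Σ gᵢEᵢ)/(Σ gᵢ) = (7.3·-70.6 + 9.6·-89.4 + 3.5·48.1) / (7.3 + 9.6 + 3.5)
= -1205.27 / 20.4 = -59.08 mV

-59 mV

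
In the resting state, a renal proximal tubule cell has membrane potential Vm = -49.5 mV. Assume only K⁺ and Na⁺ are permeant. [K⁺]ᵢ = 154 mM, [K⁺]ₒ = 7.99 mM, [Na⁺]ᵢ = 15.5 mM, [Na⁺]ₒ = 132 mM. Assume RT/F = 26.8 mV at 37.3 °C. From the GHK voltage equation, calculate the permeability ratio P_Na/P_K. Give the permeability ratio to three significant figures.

Let α = P_Na/P_K. GHK: Vm = 26.8·ln[(Kₒ + α·Naₒ)/(Kᵢ + α·Naᵢ)].
e^(Vm/26.8) = e^(-49.5/26.8) = 0.15771
So 0.15771·(Kᵢ + α·Naᵢ) = Kₒ + α·Naₒ → α = (0.15771·154.0 − 7.99) / (132.0 − 0.15771·15.5)
α = (24.29 − 7.99) / (132.0 − 2.444) = 16.3/129.6 = 0.1258

0.126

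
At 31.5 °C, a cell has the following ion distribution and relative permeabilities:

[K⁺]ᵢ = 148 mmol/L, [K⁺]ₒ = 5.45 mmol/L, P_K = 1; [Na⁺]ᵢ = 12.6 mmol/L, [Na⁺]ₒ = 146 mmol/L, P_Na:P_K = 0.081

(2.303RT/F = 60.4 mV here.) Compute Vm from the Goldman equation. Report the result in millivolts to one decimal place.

-56.5 mV

Vm = 60.4 · log₁₀[(Σ P·[cation]ₒ + Σ P·[anion]ᵢ) / (Σ P·[cation]ᵢ + Σ P·[anion]ₒ)]
Numerator = 1×5.45 + 0.081×146 = 17.28
Denominator = 1×148 + 0.081×12.6 = 149
Vm = 60.4 · log₁₀(0.11593) = 60.4 × (-0.9358) = -56.52 mV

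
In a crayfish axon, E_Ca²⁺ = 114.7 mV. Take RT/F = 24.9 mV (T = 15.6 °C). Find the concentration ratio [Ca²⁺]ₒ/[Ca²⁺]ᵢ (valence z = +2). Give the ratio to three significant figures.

10000

ln([out]/[in]) = E·z/(24.9) = 114.7 × 2 / 24.9 = 9.2129
[out]/[in] = e^(9.2129) = 1.003e+04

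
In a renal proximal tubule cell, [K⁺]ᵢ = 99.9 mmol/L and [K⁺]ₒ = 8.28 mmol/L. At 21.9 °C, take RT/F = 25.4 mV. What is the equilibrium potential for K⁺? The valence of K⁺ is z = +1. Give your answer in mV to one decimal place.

-63.3 mV

E = (25.4/z) · ln([K⁺]_out/[K⁺]_in) with z = +1.
= (25.4/1) · ln(8.28/99.9) = 25.40 · ln(0.08288)
= 25.40 · (-2.4903) = -63.25 mV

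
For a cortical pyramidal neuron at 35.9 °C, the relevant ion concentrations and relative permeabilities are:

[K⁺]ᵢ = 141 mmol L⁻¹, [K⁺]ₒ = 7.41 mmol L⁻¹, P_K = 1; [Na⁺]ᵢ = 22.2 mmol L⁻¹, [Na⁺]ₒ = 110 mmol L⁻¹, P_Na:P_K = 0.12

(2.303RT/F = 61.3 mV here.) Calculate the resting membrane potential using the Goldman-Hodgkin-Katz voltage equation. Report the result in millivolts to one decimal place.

-51.7 mV

Vm = 61.3 · log₁₀[(Σ P·[cation]ₒ + Σ P·[anion]ᵢ) / (Σ P·[cation]ᵢ + Σ P·[anion]ₒ)]
Numerator = 1×7.41 + 0.12×110 = 20.61
Denominator = 1×141 + 0.12×22.2 = 143.7
Vm = 61.3 · log₁₀(0.14346) = 61.3 × (-0.8433) = -51.69 mV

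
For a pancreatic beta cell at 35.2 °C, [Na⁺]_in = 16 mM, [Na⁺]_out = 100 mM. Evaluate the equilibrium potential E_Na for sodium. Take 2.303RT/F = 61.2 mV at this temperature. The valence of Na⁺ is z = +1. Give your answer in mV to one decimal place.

48.7 mV

E = (61.2/z) · log₁₀([Na⁺]_out/[Na⁺]_in) with z = +1.
= (61.2/1) · log₁₀(100/16) = 61.20 · log₁₀(6.25)
= 61.20 · (0.7959) = 48.71 mV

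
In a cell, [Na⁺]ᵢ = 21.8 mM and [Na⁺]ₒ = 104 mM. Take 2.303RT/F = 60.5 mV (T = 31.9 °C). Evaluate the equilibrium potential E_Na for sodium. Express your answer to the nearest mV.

E = (60.5/z) · log₁₀([Na⁺]_out/[Na⁺]_in) with z = +1.
= (60.5/1) · log₁₀(104/21.8) = 60.50 · log₁₀(4.771)
= 60.50 · (0.6786) = 41.05 mV

41 mV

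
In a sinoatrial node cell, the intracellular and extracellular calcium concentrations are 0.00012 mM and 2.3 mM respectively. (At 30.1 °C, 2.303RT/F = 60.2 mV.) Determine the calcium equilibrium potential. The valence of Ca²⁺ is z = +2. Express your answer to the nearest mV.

129 mV

E = (60.2/z) · log₁₀([Ca²⁺]_out/[Ca²⁺]_in) with z = +2.
= (60.2/2) · log₁₀(2.3/0.00012) = 30.10 · log₁₀(1.917e+04)
= 30.10 · (4.2825) = 128.90 mV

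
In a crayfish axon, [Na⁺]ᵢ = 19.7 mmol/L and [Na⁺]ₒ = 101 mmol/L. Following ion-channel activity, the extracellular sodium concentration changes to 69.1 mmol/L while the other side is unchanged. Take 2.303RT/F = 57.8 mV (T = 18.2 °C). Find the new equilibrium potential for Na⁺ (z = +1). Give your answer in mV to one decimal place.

After the shift: [Na⁺]_out = 69.1, [Na⁺]_in = 19.7 mmol/L.
E_new = (57.8/1)·log₁₀(69.1/19.7) = 57.80 · (0.5450) = 31.50 mV

31.5 mV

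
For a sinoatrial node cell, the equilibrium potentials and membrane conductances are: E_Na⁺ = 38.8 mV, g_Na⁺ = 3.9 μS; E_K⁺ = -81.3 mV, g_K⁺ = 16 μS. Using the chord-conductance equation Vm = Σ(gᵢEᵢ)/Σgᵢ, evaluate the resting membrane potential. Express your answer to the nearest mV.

Σ gᵢEᵢ = 3.9·(38.8) + 16·(-81.3) = -1149.48
Σ gᵢ = 3.9 + 16 = 19.9
Vm = -1149.48 / 19.9 = -57.76 mV

-58 mV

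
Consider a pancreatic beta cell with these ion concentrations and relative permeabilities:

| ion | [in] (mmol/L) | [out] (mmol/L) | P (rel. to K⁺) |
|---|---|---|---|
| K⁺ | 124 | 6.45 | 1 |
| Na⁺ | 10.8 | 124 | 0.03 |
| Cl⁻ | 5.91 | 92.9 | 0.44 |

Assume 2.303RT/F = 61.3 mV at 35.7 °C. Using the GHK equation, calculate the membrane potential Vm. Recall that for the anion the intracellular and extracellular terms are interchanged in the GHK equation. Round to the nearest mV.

-68 mV

Vm = 61.3 · log₁₀[(Σ P·[cation]ₒ + Σ P·[anion]ᵢ) / (Σ P·[cation]ᵢ + Σ P·[anion]ₒ)]
Numerator = 1×6.45 + 0.03×124 + 0.44×5.91 = 12.77
Denominator = 1×124 + 0.03×10.8 + 0.44×92.9 = 165.2
Vm = 61.3 · log₁₀(0.077303) = 61.3 × (-1.1118) = -68.15 mV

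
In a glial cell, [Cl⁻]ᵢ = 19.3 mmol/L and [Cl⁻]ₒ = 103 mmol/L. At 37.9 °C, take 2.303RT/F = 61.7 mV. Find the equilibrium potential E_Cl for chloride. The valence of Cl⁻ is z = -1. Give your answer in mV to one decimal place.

E = (61.7/z) · log₁₀([Cl⁻]_out/[Cl⁻]_in) with z = -1.
For an anion, dividing by z = -1 reverses the sign.
= (61.7/-1) · log₁₀(103/19.3) = -61.70 · log₁₀(5.337)
= -61.70 · (0.7273) = -44.87 mV

-44.9 mV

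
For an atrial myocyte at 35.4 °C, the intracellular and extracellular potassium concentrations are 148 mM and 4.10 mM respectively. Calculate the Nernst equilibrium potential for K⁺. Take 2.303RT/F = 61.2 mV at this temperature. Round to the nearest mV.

-95 mV

E = (61.2/z) · log₁₀([K⁺]_out/[K⁺]_in) with z = +1.
= (61.2/1) · log₁₀(4.10/148) = 61.20 · log₁₀(0.0277)
= 61.20 · (-1.5575) = -95.32 mV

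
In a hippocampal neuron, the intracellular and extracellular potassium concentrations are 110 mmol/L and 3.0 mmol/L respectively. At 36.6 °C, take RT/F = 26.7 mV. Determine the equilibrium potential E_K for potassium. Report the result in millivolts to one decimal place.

E = (26.7/z) · ln([K⁺]_out/[K⁺]_in) with z = +1.
= (26.7/1) · ln(3.0/110) = 26.70 · ln(0.02727)
= 26.70 · (-3.6019) = -96.17 mV

-96.2 mV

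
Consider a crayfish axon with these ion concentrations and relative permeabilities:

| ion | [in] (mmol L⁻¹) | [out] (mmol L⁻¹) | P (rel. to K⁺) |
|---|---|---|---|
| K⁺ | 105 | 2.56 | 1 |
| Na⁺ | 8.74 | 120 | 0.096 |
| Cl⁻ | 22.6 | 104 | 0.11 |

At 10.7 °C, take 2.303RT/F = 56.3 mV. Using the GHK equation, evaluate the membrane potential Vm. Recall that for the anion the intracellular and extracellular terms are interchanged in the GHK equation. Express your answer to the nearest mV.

Vm = 56.3 · log₁₀[(Σ P·[cation]ₒ + Σ P·[anion]ᵢ) / (Σ P·[cation]ᵢ + Σ P·[anion]ₒ)]
Numerator = 1×2.56 + 0.096×120 + 0.11×22.6 = 16.57
Denominator = 1×105 + 0.096×8.74 + 0.11×104 = 117.3
Vm = 56.3 · log₁₀(0.14125) = 56.3 × (-0.8500) = -47.86 mV

-48 mV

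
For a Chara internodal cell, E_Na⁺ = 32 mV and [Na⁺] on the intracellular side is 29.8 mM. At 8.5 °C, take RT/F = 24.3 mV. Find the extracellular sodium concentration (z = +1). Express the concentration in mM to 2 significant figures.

110 mM

Nernst: E = (24.3/1) · ln([out]/[in]), so ln([out]/[in]) = 32.0 × 1 / 24.3 = 1.3169.
[out]/[in] = e^(1.3169) = 3.732.
[out] = 3.732 × 29.8 = 111.2 mM.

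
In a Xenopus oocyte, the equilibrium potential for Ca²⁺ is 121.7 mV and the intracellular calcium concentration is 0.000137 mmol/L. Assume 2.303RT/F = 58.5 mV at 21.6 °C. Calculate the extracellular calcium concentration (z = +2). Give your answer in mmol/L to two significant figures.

Nernst: E = (58.5/2) · log₁₀([out]/[in]), so log₁₀([out]/[in]) = 121.7 × 2 / 58.5 = 4.1607.
[out]/[in] = 10^(4.1607) = 1.448e+04.
[out] = 1.448e+04 × 0.000137 = 1.983 mmol/L.

2.0 mmol/L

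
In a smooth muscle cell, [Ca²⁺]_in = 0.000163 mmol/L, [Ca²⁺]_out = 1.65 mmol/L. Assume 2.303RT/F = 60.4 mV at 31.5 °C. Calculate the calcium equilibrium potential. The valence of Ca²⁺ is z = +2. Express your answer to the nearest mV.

121 mV

E = (60.4/z) · log₁₀([Ca²⁺]_out/[Ca²⁺]_in) with z = +2.
= (60.4/2) · log₁₀(1.65/0.000163) = 30.20 · log₁₀(1.012e+04)
= 30.20 · (4.0053) = 120.96 mV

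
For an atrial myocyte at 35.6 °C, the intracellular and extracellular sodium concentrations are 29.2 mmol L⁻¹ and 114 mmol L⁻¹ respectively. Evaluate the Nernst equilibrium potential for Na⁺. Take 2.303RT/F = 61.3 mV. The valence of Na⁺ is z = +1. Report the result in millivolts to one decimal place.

36.3 mV

E = (61.3/z) · log₁₀([Na⁺]_out/[Na⁺]_in) with z = +1.
= (61.3/1) · log₁₀(114/29.2) = 61.30 · log₁₀(3.904)
= 61.30 · (0.5915) = 36.26 mV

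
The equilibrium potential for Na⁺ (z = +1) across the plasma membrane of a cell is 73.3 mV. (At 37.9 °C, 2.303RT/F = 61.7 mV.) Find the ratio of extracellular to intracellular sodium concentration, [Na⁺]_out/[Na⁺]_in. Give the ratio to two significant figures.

log₁₀([out]/[in]) = E·z/(61.7) = 73.3 × 1 / 61.7 = 1.1880
[out]/[in] = 10^(1.1880) = 15.42

15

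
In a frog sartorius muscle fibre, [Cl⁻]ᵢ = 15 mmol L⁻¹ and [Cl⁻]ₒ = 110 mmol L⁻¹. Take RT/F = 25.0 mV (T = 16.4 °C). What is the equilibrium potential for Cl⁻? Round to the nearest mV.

E = (25.0/z) · ln([Cl⁻]_out/[Cl⁻]_in) with z = -1.
For an anion, dividing by z = -1 reverses the sign.
= (25.0/-1) · ln(110/15) = -25.00 · ln(7.333)
= -25.00 · (1.9924) = -49.81 mV

-50 mV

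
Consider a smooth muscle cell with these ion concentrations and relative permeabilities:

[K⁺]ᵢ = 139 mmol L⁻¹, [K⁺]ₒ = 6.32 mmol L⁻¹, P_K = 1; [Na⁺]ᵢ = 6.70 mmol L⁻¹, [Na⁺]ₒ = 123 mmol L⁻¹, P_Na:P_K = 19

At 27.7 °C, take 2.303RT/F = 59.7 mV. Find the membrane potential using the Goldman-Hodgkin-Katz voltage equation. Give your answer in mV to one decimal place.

Vm = 59.7 · log₁₀[(Σ P·[cation]ₒ + Σ P·[anion]ᵢ) / (Σ P·[cation]ᵢ + Σ P·[anion]ₒ)]
Numerator = 1×6.32 + 19×123 = 2343
Denominator = 1×139 + 19×6.70 = 266.3
Vm = 59.7 · log₁₀(8.7995) = 59.7 × (0.9445) = 56.38 mV

56.4 mV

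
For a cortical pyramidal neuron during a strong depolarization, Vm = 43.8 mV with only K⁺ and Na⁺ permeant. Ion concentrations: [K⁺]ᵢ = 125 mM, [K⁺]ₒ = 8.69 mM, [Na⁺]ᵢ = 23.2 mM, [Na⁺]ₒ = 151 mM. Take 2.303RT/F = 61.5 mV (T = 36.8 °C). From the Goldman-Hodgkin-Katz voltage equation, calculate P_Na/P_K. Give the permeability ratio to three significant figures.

Let α = P_Na/P_K. GHK: Vm = 61.5·log₁₀[(Kₒ + α·Naₒ)/(Kᵢ + α·Naᵢ)].
10^(Vm/61.5) = 10^(43.8/61.5) = 5.1546
So 5.1546·(Kᵢ + α·Naᵢ) = Kₒ + α·Naₒ → α = (5.1546·125.0 − 8.69) / (151.0 − 5.1546·23.2)
α = (644.3 − 8.69) / (151.0 − 119.6) = 635.6/31.41 = 20.23

20.2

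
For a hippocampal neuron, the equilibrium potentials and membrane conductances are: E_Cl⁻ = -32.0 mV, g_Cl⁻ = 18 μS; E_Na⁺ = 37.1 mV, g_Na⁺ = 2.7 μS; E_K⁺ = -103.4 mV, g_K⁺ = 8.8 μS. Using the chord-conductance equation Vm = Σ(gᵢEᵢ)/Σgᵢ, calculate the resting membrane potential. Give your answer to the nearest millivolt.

Σ gᵢEᵢ = 18·(-32.0) + 2.7·(37.1) + 8.8·(-103.4) = -1385.75
Σ gᵢ = 18 + 2.7 + 8.8 = 29.5
Vm = -1385.75 / 29.5 = -46.97 mV

-47 mV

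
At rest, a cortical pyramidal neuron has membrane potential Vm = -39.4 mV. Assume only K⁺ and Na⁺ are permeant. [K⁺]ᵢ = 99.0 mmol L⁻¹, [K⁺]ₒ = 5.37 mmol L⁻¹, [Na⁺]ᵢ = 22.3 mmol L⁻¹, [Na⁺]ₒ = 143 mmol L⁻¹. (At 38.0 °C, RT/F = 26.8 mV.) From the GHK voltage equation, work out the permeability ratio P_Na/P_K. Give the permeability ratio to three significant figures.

Let α = P_Na/P_K. GHK: Vm = 26.8·ln[(Kₒ + α·Naₒ)/(Kᵢ + α·Naᵢ)].
e^(Vm/26.8) = e^(-39.4/26.8) = 0.22989
So 0.22989·(Kᵢ + α·Naᵢ) = Kₒ + α·Naₒ → α = (0.22989·99.0 − 5.37) / (143.0 − 0.22989·22.3)
α = (22.76 − 5.37) / (143.0 − 5.127) = 17.39/137.9 = 0.1261

0.126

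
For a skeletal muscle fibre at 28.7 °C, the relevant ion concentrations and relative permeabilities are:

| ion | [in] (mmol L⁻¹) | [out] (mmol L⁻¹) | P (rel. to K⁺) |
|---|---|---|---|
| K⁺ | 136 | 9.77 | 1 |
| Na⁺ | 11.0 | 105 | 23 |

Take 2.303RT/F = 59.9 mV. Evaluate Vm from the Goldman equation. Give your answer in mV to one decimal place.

Vm = 59.9 · log₁₀[(Σ P·[cation]ₒ + Σ P·[anion]ᵢ) / (Σ P·[cation]ᵢ + Σ P·[anion]ₒ)]
Numerator = 1×9.77 + 23×105 = 2425
Denominator = 1×136 + 23×11.0 = 389
Vm = 59.9 · log₁₀(6.2333) = 59.9 × (0.7947) = 47.60 mV

47.6 mV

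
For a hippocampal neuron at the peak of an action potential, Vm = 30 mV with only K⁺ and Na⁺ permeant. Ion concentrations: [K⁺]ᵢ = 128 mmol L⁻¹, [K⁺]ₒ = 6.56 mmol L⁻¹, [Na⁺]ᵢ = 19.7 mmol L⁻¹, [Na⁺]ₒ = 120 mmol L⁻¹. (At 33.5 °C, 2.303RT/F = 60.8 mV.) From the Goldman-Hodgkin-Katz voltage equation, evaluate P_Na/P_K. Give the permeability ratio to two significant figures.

6.7

Let α = P_Na/P_K. GHK: Vm = 60.8·log₁₀[(Kₒ + α·Naₒ)/(Kᵢ + α·Naᵢ)].
10^(Vm/60.8) = 10^(30.0/60.8) = 3.1147
So 3.1147·(Kᵢ + α·Naᵢ) = Kₒ + α·Naₒ → α = (3.1147·128.0 − 6.56) / (120.0 − 3.1147·19.7)
α = (398.7 − 6.56) / (120.0 − 61.36) = 392.1/58.64 = 6.687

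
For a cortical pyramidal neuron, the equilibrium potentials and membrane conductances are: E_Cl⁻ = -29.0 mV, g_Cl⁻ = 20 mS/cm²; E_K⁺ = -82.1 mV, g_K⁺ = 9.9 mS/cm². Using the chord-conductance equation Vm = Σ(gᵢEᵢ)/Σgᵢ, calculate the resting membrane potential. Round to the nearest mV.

-47 mV

Σ gᵢEᵢ = 20·(-29.0) + 9.9·(-82.1) = -1392.79
Σ gᵢ = 20 + 9.9 = 29.9
Vm = -1392.79 / 29.9 = -46.58 mV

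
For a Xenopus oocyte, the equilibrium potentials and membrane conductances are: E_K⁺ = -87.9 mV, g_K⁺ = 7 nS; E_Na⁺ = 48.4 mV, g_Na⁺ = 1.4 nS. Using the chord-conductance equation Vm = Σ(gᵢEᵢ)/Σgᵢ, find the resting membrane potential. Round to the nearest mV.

-65 mV

Σ gᵢEᵢ = 7·(-87.9) + 1.4·(48.4) = -547.54
Σ gᵢ = 7 + 1.4 = 8.4
Vm = -547.54 / 8.4 = -65.18 mV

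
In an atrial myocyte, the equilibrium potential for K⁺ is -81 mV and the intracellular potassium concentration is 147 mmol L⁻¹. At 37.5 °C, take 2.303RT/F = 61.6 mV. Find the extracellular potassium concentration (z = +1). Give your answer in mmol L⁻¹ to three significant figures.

Nernst: E = (61.6/1) · log₁₀([out]/[in]), so log₁₀([out]/[in]) = -81.0 × 1 / 61.6 = -1.3149.
[out]/[in] = 10^(-1.3149) = 0.04842.
[out] = 0.04842 × 147 = 7.118 mmol L⁻¹.

7.12 mmol L⁻¹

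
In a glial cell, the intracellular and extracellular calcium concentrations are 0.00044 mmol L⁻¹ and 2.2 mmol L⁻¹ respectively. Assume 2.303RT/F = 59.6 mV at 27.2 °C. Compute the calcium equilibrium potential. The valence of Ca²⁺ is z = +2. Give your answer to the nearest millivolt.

E = (59.6/z) · log₁₀([Ca²⁺]_out/[Ca²⁺]_in) with z = +2.
= (59.6/2) · log₁₀(2.2/0.00044) = 29.80 · log₁₀(5000)
= 29.80 · (3.6990) = 110.23 mV

110 mV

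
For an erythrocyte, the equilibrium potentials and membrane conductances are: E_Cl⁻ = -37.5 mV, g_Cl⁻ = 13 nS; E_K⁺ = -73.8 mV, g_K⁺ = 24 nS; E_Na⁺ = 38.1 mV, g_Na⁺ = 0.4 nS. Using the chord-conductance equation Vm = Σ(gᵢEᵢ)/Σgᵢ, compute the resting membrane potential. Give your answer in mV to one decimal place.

Σ gᵢEᵢ = 13·(-37.5) + 24·(-73.8) + 0.4·(38.1) = -2243.46
Σ gᵢ = 13 + 24 + 0.4 = 37.4
Vm = -2243.46 / 37.4 = -59.99 mV

-60.0 mV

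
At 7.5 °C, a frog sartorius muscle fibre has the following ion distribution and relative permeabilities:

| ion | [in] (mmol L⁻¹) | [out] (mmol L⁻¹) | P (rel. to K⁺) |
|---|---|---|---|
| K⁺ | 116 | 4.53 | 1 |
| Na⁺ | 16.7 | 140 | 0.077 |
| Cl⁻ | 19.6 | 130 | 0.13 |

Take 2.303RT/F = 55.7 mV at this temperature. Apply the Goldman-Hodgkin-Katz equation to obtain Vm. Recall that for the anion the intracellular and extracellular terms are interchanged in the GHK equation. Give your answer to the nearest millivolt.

Vm = 55.7 · log₁₀[(Σ P·[cation]ₒ + Σ P·[anion]ᵢ) / (Σ P·[cation]ᵢ + Σ P·[anion]ₒ)]
Numerator = 1×4.53 + 0.077×140 + 0.13×19.6 = 17.86
Denominator = 1×116 + 0.077×16.7 + 0.13×130 = 134.2
Vm = 55.7 · log₁₀(0.13308) = 55.7 × (-0.8759) = -48.79 mV

-49 mV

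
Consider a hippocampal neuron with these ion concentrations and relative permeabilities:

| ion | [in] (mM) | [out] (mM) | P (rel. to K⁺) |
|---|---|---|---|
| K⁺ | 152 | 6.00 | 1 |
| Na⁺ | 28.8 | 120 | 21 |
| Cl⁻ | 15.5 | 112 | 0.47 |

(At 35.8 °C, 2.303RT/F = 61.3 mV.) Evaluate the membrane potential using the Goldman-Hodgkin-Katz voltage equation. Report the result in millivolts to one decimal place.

Vm = 61.3 · log₁₀[(Σ P·[cation]ₒ + Σ P·[anion]ᵢ) / (Σ P·[cation]ᵢ + Σ P·[anion]ₒ)]
Numerator = 1×6.00 + 21×120 + 0.47×15.5 = 2533
Denominator = 1×152 + 21×28.8 + 0.47×112 = 809.4
Vm = 61.3 · log₁₀(3.1297) = 61.3 × (0.4955) = 30.37 mV

30.4 mV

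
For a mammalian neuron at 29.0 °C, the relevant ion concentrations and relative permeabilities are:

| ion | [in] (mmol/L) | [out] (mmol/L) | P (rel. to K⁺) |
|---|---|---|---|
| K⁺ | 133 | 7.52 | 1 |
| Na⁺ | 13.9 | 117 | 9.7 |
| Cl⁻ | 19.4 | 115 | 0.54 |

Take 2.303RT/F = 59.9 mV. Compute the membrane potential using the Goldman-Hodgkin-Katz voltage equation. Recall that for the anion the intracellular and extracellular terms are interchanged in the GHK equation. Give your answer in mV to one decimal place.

Vm = 59.9 · log₁₀[(Σ P·[cation]ₒ + Σ P·[anion]ᵢ) / (Σ P·[cation]ᵢ + Σ P·[anion]ₒ)]
Numerator = 1×7.52 + 9.7×117 + 0.54×19.4 = 1153
Denominator = 1×133 + 9.7×13.9 + 0.54×115 = 329.9
Vm = 59.9 · log₁₀(3.4944) = 59.9 × (0.5434) = 32.55 mV

32.5 mV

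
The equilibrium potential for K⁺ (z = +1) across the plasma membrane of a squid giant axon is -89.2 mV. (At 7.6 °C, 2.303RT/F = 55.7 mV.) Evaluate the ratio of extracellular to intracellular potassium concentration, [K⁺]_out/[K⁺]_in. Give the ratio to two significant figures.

log₁₀([out]/[in]) = E·z/(55.7) = -89.2 × 1 / 55.7 = -1.6014
[out]/[in] = 10^(-1.6014) = 0.02504

0.025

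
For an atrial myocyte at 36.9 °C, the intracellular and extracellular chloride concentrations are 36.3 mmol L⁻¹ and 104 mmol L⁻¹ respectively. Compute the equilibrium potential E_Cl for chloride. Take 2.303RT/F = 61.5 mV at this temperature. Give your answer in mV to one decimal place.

-28.1 mV

E = (61.5/z) · log₁₀([Cl⁻]_out/[Cl⁻]_in) with z = -1.
For an anion, dividing by z = -1 reverses the sign.
= (61.5/-1) · log₁₀(104/36.3) = -61.50 · log₁₀(2.865)
= -61.50 · (0.4571) = -28.11 mV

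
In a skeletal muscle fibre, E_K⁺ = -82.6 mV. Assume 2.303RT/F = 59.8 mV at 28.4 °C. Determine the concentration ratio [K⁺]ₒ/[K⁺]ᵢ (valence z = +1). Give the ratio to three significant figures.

0.0416

log₁₀([out]/[in]) = E·z/(59.8) = -82.6 × 1 / 59.8 = -1.3813
[out]/[in] = 10^(-1.3813) = 0.04157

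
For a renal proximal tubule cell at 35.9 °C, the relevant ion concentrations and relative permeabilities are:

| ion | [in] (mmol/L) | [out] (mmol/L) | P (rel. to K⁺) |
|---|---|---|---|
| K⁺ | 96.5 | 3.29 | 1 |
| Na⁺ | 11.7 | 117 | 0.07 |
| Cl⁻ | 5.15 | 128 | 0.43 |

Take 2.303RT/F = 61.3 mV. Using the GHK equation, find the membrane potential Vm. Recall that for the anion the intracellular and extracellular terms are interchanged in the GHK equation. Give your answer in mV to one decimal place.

Vm = 61.3 · log₁₀[(Σ P·[cation]ₒ + Σ P·[anion]ᵢ) / (Σ P·[cation]ᵢ + Σ P·[anion]ₒ)]
Numerator = 1×3.29 + 0.07×117 + 0.43×5.15 = 13.69
Denominator = 1×96.5 + 0.07×11.7 + 0.43×128 = 152.4
Vm = 61.3 · log₁₀(0.089883) = 61.3 × (-1.0463) = -64.14 mV

-64.1 mV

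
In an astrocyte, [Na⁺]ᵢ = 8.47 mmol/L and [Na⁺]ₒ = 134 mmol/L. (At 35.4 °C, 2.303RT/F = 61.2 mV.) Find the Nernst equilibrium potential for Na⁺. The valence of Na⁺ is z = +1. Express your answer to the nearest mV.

73 mV

E = (61.2/z) · log₁₀([Na⁺]_out/[Na⁺]_in) with z = +1.
= (61.2/1) · log₁₀(134/8.47) = 61.20 · log₁₀(15.82)
= 61.20 · (1.1992) = 73.39 mV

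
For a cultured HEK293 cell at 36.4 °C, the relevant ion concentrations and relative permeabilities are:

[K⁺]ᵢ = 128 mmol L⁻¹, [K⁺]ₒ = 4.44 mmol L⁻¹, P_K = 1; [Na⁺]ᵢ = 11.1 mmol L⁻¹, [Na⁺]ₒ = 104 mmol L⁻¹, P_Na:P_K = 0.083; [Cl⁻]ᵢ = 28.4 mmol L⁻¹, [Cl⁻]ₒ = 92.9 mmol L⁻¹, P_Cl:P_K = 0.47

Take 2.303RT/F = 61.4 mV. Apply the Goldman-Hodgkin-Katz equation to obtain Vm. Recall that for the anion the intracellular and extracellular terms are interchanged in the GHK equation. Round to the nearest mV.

Vm = 61.4 · log₁₀[(Σ P·[cation]ₒ + Σ P·[anion]ᵢ) / (Σ P·[cation]ᵢ + Σ P·[anion]ₒ)]
Numerator = 1×4.44 + 0.083×104 + 0.47×28.4 = 26.42
Denominator = 1×128 + 0.083×11.1 + 0.47×92.9 = 172.6
Vm = 61.4 · log₁₀(0.15308) = 61.4 × (-0.8151) = -50.05 mV

-50 mV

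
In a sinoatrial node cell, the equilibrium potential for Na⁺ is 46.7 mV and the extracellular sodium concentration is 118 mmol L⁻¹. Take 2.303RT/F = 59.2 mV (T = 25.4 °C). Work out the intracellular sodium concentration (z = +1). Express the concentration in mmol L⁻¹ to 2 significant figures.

19 mmol L⁻¹

Nernst: E = (59.2/1) · log₁₀([out]/[in]), so log₁₀([out]/[in]) = 46.7 × 1 / 59.2 = 0.7889.
[out]/[in] = 10^(0.7889) = 6.15.
[in] = 118 / 6.15 = 19.19 mmol L⁻¹.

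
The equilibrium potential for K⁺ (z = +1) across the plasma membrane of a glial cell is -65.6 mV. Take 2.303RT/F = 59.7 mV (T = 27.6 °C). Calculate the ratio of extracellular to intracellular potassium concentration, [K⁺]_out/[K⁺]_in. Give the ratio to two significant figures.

0.080

log₁₀([out]/[in]) = E·z/(59.7) = -65.6 × 1 / 59.7 = -1.0988
[out]/[in] = 10^(-1.0988) = 0.07965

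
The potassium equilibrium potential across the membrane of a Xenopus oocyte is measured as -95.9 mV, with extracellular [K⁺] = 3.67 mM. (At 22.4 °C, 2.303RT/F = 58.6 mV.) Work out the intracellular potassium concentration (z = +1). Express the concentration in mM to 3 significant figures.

159 mM

Nernst: E = (58.6/1) · log₁₀([out]/[in]), so log₁₀([out]/[in]) = -95.9 × 1 / 58.6 = -1.6365.
[out]/[in] = 10^(-1.6365) = 0.02309.
[in] = 3.67 / 0.02309 = 158.9 mM.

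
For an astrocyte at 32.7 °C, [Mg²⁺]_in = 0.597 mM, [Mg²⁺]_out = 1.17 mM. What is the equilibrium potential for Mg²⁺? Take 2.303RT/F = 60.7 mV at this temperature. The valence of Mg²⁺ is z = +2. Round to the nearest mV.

9 mV

E = (60.7/z) · log₁₀([Mg²⁺]_out/[Mg²⁺]_in) with z = +2.
= (60.7/2) · log₁₀(1.17/0.597) = 30.35 · log₁₀(1.96)
= 30.35 · (0.2922) = 8.87 mV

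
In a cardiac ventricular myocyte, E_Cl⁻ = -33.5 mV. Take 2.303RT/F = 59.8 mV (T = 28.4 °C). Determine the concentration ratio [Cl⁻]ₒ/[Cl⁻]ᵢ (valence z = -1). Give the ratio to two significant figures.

3.6

log₁₀([out]/[in]) = E·z/(59.8) = -33.5 × -1 / 59.8 = 0.5602
[out]/[in] = 10^(0.5602) = 3.632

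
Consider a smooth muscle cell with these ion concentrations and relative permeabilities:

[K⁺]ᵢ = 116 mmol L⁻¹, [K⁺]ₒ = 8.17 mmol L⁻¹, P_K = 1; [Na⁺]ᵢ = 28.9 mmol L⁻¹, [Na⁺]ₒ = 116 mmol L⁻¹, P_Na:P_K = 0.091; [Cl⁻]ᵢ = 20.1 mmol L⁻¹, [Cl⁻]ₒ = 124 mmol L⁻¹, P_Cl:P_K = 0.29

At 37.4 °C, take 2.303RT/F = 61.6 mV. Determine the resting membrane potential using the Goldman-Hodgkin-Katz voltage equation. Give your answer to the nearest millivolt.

-49 mV

Vm = 61.6 · log₁₀[(Σ P·[cation]ₒ + Σ P·[anion]ᵢ) / (Σ P·[cation]ᵢ + Σ P·[anion]ₒ)]
Numerator = 1×8.17 + 0.091×116 + 0.29×20.1 = 24.55
Denominator = 1×116 + 0.091×28.9 + 0.29×124 = 154.6
Vm = 61.6 · log₁₀(0.15884) = 61.6 × (-0.7990) = -49.22 mV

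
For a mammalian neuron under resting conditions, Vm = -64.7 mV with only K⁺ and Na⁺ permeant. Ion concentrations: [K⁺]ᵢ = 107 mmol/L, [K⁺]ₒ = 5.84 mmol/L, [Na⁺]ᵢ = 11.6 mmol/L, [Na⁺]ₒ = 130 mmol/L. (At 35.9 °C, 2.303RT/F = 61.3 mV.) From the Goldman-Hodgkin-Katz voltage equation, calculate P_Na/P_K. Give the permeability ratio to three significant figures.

Let α = P_Na/P_K. GHK: Vm = 61.3·log₁₀[(Kₒ + α·Naₒ)/(Kᵢ + α·Naᵢ)].
10^(Vm/61.3) = 10^(-64.7/61.3) = 0.088011
So 0.088011·(Kᵢ + α·Naᵢ) = Kₒ + α·Naₒ → α = (0.088011·107.0 − 5.84) / (130.0 − 0.088011·11.6)
α = (9.417 − 5.84) / (130.0 − 1.021) = 3.577/129 = 0.02773

0.0277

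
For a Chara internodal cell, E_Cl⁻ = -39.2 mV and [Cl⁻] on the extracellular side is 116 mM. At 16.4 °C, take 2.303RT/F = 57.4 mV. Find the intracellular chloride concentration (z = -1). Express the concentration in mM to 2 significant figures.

Nernst: E = (57.4/-1) · log₁₀([out]/[in]), so log₁₀([out]/[in]) = -39.2 × -1 / 57.4 = 0.6829.
[out]/[in] = 10^(0.6829) = 4.819.
[in] = 116 / 4.819 = 24.07 mM.

24 mM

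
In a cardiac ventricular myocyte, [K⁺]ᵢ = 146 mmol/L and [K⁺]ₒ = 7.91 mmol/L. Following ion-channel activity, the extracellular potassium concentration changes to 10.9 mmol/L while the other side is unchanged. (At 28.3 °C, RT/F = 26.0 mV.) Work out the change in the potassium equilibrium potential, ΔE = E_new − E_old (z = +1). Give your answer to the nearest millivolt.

8 mV

E_old = (26.0/1)·ln(7.91/146) = -75.80 mV
E_new = (26.0/1)·ln(10.9/146) = -67.47 mV
ΔE = -67.47 − (-75.80) = 8.34 mV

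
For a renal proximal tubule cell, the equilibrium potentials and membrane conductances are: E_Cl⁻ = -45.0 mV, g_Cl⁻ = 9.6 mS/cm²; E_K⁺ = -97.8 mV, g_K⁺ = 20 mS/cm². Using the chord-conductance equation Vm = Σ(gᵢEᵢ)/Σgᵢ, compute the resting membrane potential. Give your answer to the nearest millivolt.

-81 mV

Σ gᵢEᵢ = 9.6·(-45.0) + 20·(-97.8) = -2388.00
Σ gᵢ = 9.6 + 20 = 29.6
Vm = -2388.00 / 29.6 = -80.68 mV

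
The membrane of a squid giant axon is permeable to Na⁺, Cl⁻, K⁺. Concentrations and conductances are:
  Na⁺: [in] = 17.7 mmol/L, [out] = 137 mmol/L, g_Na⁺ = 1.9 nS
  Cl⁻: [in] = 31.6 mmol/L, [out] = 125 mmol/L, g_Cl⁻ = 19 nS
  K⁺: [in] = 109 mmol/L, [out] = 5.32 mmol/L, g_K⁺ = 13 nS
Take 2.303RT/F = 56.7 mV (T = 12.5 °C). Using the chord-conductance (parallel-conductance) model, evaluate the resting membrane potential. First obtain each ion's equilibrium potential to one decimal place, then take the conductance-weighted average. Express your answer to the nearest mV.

-45 mV

E_Na⁺ = (56.7/1)·log₁₀(137/17.7) = 50.4 mV
E_Cl⁻ = (56.7/-1)·log₁₀(125/31.6) = -33.9 mV
E_K⁺ = (56.7/1)·log₁₀(5.32/109) = -74.4 mV
Vm = (Σ gᵢEᵢ)/(Σ gᵢ) = (1.9·50.4 + 19·-33.9 + 13·-74.4) / (1.9 + 19 + 13)
= -1515.54 / 33.9 = -44.71 mV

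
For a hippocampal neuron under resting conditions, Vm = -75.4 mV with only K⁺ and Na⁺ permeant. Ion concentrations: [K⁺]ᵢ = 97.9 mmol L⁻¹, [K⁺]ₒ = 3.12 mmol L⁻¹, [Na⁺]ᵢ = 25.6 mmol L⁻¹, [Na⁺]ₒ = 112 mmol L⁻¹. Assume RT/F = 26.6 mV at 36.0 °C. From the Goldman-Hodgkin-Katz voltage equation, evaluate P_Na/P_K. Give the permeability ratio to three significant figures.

Let α = P_Na/P_K. GHK: Vm = 26.6·ln[(Kₒ + α·Naₒ)/(Kᵢ + α·Naᵢ)].
e^(Vm/26.6) = e^(-75.4/26.6) = 0.058743
So 0.058743·(Kᵢ + α·Naᵢ) = Kₒ + α·Naₒ → α = (0.058743·97.9 − 3.12) / (112.0 − 0.058743·25.6)
α = (5.751 − 3.12) / (112.0 − 1.504) = 2.631/110.5 = 0.02381

0.0238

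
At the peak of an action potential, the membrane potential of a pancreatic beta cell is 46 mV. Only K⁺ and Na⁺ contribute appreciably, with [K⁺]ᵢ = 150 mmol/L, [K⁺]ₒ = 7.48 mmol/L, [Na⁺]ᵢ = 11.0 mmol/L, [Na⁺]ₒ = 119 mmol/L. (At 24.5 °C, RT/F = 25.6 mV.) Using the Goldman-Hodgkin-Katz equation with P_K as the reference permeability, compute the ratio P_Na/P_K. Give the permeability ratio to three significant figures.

17.0

Let α = P_Na/P_K. GHK: Vm = 25.6·ln[(Kₒ + α·Naₒ)/(Kᵢ + α·Naᵢ)].
e^(Vm/25.6) = e^(46.0/25.6) = 6.0308
So 6.0308·(Kᵢ + α·Naᵢ) = Kₒ + α·Naₒ → α = (6.0308·150.0 − 7.48) / (119.0 − 6.0308·11.0)
α = (904.6 − 7.48) / (119.0 − 66.34) = 897.1/52.66 = 17.04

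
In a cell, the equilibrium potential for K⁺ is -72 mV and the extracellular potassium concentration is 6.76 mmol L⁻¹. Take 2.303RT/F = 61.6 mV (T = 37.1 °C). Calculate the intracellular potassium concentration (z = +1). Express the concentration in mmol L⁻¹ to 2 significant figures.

100 mmol L⁻¹

Nernst: E = (61.6/1) · log₁₀([out]/[in]), so log₁₀([out]/[in]) = -72.0 × 1 / 61.6 = -1.1688.
[out]/[in] = 10^(-1.1688) = 0.06779.
[in] = 6.76 / 0.06779 = 99.72 mmol L⁻¹.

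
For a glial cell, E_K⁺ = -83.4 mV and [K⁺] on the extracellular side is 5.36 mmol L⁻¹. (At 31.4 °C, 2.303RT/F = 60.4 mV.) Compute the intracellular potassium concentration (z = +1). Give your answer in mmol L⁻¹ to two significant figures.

Nernst: E = (60.4/1) · log₁₀([out]/[in]), so log₁₀([out]/[in]) = -83.4 × 1 / 60.4 = -1.3808.
[out]/[in] = 10^(-1.3808) = 0.04161.
[in] = 5.36 / 0.04161 = 128.8 mmol L⁻¹.

130 mmol L⁻¹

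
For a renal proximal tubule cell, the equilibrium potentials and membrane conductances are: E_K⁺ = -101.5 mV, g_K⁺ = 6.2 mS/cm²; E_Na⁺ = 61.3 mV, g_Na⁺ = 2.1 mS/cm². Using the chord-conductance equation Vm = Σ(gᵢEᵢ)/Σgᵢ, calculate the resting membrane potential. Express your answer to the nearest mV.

Σ gᵢEᵢ = 6.2·(-101.5) + 2.1·(61.3) = -500.57
Σ gᵢ = 6.2 + 2.1 = 8.3
Vm = -500.57 / 8.3 = -60.31 mV

-60 mV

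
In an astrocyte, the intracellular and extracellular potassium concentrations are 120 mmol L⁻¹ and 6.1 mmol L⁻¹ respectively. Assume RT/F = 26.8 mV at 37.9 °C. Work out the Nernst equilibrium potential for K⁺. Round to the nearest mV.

E = (26.8/z) · ln([K⁺]_out/[K⁺]_in) with z = +1.
= (26.8/1) · ln(6.1/120) = 26.80 · ln(0.05083)
= 26.80 · (-2.9792) = -79.84 mV

-80 mV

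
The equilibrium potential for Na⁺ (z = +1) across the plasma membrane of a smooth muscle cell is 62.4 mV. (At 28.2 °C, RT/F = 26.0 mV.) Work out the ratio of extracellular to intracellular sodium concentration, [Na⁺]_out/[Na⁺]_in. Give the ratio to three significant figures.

ln([out]/[in]) = E·z/(26.0) = 62.4 × 1 / 26.0 = 2.4000
[out]/[in] = e^(2.4000) = 11.02

11.0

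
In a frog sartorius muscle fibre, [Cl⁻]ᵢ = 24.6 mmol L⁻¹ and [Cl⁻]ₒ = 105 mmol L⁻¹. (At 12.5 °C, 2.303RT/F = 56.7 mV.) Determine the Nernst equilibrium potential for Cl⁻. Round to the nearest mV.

-36 mV

E = (56.7/z) · log₁₀([Cl⁻]_out/[Cl⁻]_in) with z = -1.
For an anion, dividing by z = -1 reverses the sign.
= (56.7/-1) · log₁₀(105/24.6) = -56.70 · log₁₀(4.268)
= -56.70 · (0.6303) = -35.74 mV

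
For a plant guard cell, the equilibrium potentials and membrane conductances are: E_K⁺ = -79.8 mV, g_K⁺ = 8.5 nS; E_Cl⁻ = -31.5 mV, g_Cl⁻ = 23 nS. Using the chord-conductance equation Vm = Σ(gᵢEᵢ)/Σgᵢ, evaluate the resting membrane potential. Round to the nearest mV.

Σ gᵢEᵢ = 8.5·(-79.8) + 23·(-31.5) = -1402.80
Σ gᵢ = 8.5 + 23 = 31.5
Vm = -1402.80 / 31.5 = -44.53 mV

-45 mV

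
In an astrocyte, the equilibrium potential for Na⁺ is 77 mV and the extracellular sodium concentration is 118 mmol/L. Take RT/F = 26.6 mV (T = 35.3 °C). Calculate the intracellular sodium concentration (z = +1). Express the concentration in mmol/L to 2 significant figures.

Nernst: E = (26.6/1) · ln([out]/[in]), so ln([out]/[in]) = 77.0 × 1 / 26.6 = 2.8947.
[out]/[in] = e^(2.8947) = 18.08.
[in] = 118 / 18.08 = 6.527 mmol/L.

6.5 mmol/L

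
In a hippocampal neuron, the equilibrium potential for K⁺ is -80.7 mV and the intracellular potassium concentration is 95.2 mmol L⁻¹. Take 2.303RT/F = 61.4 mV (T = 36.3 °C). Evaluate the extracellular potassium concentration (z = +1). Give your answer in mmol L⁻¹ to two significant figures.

Nernst: E = (61.4/1) · log₁₀([out]/[in]), so log₁₀([out]/[in]) = -80.7 × 1 / 61.4 = -1.3143.
[out]/[in] = 10^(-1.3143) = 0.04849.
[out] = 0.04849 × 95.2 = 4.616 mmol L⁻¹.

4.6 mmol L⁻¹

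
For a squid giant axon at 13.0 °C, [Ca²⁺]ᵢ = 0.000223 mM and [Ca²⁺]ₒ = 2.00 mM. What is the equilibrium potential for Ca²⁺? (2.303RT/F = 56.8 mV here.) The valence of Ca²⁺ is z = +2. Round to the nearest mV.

E = (56.8/z) · log₁₀([Ca²⁺]_out/[Ca²⁺]_in) with z = +2.
= (56.8/2) · log₁₀(2.00/0.000223) = 28.40 · log₁₀(8969)
= 28.40 · (3.9527) = 112.26 mV

112 mV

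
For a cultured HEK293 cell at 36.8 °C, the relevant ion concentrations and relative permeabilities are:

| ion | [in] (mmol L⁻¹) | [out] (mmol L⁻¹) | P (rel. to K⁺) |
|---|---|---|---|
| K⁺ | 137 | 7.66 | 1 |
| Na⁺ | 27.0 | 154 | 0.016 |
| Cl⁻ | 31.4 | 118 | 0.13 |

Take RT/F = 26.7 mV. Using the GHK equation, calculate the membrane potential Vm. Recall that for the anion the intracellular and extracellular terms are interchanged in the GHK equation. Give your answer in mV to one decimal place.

Vm = 26.7 · ln[(Σ P·[cation]ₒ + Σ P·[anion]ᵢ) / (Σ P·[cation]ᵢ + Σ P·[anion]ₒ)]
Numerator = 1×7.66 + 0.016×154 + 0.13×31.4 = 14.21
Denominator = 1×137 + 0.016×27.0 + 0.13×118 = 152.8
Vm = 26.7 · ln(0.092988) = 26.7 × (-2.3753) = -63.42 mV

-63.4 mV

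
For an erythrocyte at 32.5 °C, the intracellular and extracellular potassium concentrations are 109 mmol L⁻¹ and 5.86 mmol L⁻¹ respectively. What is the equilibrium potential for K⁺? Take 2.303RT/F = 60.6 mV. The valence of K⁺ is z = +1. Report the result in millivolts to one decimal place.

-76.9 mV

E = (60.6/z) · log₁₀([K⁺]_out/[K⁺]_in) with z = +1.
= (60.6/1) · log₁₀(5.86/109) = 60.60 · log₁₀(0.05376)
= 60.60 · (-1.2695) = -76.93 mV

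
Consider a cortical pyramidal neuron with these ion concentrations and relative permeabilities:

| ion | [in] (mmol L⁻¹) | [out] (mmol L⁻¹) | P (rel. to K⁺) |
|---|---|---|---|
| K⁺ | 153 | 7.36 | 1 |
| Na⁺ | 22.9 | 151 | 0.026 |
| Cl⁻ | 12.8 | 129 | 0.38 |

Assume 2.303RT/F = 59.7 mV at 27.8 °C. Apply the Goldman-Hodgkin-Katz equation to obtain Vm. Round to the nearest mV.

Vm = 59.7 · log₁₀[(Σ P·[cation]ₒ + Σ P·[anion]ᵢ) / (Σ P·[cation]ᵢ + Σ P·[anion]ₒ)]
Numerator = 1×7.36 + 0.026×151 + 0.38×12.8 = 16.15
Denominator = 1×153 + 0.026×22.9 + 0.38×129 = 202.6
Vm = 59.7 · log₁₀(0.079708) = 59.7 × (-1.0985) = -65.58 mV

-66 mV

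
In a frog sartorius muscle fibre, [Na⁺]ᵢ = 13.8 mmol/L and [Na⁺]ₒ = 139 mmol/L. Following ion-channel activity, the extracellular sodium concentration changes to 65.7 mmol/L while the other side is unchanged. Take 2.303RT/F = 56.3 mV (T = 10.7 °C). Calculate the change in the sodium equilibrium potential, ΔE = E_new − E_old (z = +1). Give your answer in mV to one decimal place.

E_old = (56.3/1)·log₁₀(139/13.8) = 56.48 mV
E_new = (56.3/1)·log₁₀(65.7/13.8) = 38.15 mV
ΔE = 38.15 − (56.48) = -18.32 mV

-18.3 mV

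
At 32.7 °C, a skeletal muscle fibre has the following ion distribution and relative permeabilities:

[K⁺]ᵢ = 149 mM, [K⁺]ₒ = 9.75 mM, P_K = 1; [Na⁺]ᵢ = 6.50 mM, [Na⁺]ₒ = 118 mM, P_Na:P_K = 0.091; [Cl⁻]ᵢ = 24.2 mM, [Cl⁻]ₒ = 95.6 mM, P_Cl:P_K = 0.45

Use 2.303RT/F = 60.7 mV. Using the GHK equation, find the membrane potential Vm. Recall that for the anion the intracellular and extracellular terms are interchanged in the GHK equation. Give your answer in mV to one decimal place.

Vm = 60.7 · log₁₀[(Σ P·[cation]ₒ + Σ P·[anion]ᵢ) / (Σ P·[cation]ᵢ + Σ P·[anion]ₒ)]
Numerator = 1×9.75 + 0.091×118 + 0.45×24.2 = 31.38
Denominator = 1×149 + 0.091×6.50 + 0.45×95.6 = 192.6
Vm = 60.7 · log₁₀(0.16291) = 60.7 × (-0.7881) = -47.84 mV

-47.8 mV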